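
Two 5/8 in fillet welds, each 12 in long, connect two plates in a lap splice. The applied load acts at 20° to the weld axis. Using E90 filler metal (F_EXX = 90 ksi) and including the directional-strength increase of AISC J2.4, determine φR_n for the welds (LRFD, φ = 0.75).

φR_n ≈ 472 kips

t_e = 0.707 × 0.625 = 0.4419 in; A_we = 0.4419 × 24 = 10.6 in².
Directional factor: 1.0 + 0.5 sin^1.5(20°) = 1.1.
F_nw = 0.6 × 90 × 1.1 = 59.4 ksi.
φR_n = 0.75 × 59.4 × 10.6 = 472.5 kips.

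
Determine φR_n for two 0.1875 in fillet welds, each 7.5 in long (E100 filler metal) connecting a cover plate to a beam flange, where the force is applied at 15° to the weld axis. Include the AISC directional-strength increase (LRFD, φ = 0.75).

E100XX → F_EXX = 100 ksi.
t_e = 0.707 × 0.1875 = 0.1326 in; A_we = 0.1326 × 15 = 1.988 in².
Directional factor: 1.0 + 0.5 sin^1.5(15°) = 1.066.
F_nw = 0.6 × 100 × 1.066 = 63.95 ksi.
φR_n = 0.75 × 63.95 × 1.988 = 95.37 kips.

φR_n ≈ 95.4 kips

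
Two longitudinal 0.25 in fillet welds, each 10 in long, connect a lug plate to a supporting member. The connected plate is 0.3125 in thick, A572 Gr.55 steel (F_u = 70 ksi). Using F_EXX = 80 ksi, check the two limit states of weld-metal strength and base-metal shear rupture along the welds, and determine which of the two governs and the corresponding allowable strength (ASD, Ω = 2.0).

t_e = 0.707 × 0.25 = 0.1767 in; L = 20 in.
Weld metal: R_n/Ω = (1/2.0) × 0.6 × 80 × 0.1767 × 20 = 84.84 kips.
Base metal (shear rupture): R_n/Ω = (1/2.0) × 0.6 × 70 × 0.3125 × 20 = 131.2 kips.
Governing: weld metal.

R_n/Ω ≈ 84.8 kips (weld metal governs)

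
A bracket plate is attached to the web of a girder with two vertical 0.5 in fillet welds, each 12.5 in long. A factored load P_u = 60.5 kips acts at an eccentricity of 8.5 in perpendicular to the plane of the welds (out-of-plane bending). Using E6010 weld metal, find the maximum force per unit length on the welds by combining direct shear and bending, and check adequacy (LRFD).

f_max ≈ 10.2 kip/in; NOT adequate

E60XX → F_EXX = 60 ksi.
L_w = 2 × 12.5 = 25 in; section modulus (unit throat) S = 2 × L²/6 = 52.08 in².
Direct shear f_v = P/L_w = 60.5/25 = 2.42 kip/in.
Moment M = P × e = 60.5 × 8.5 = 514.25 kip·in; bending f_b = M/S = 9.874 kip/in.
f_max = √(f_v² + f_b²) = √(2.42² + 9.874²) = 10.17 kip/in.
φr_n = 0.75 × 0.6 × 60 × (0.707 × 0.5) = 9.544 kip/in → NOT adequate.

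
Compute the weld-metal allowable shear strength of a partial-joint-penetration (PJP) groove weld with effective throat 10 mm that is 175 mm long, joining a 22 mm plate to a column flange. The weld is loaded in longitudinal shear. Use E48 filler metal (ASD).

R_n/Ω ≈ 252 kN

E48XX → F_EXX = 480 MPa.
Effective throat (given) t_e = 10 mm.
A_we = 10 × 175 = 1750 mm².
F_nw = 0.6 F_EXX = 288 MPa.
R_n/Ω = (288 × 1750) / 2.0 × 10⁻³ = 252 kN.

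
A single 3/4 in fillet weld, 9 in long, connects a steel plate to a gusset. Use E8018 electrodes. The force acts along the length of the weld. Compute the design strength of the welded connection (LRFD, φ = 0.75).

φR_n ≈ 172 kip

E80XX → F_EXX = 80 ksi.
Effective throat t_e = 0.707 × 0.75 = 0.5302 in.
Total length L = 9 in; A_we = 0.5302 × 9 = 4.772 in².
F_nw = 0.6 F_EXX = 0.6 × 80 = 48 ksi.
φR_n = 0.75 × 48 × 4.772 = 171.8 kip.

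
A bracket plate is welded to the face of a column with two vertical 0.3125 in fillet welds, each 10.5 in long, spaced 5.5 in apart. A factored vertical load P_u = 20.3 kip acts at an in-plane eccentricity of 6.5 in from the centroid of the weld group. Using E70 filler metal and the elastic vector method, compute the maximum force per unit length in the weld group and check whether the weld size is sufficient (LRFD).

f_max ≈ 2.81 kip/in; adequate

E70XX → F_EXX = 70 ksi.
Total weld length L_w = 21 in. Treat welds as unit-width lines.
Polar moment about centroid: J = 2[d³/12 + d(b/2)²] = 2[10.5³/12 + 10.5×2.75²] = 351.8 in³.
Direct shear f_v = P/L_w = 20.3 / 21 = 0.9667 kip/in (vertical).
Torsion M = P·e = 20.3 × 6.5 = 131.95 kip·in.
Critical point at (x, y) = (2.75, 5.25) from centroid. f_tx = M·y/J = 1.969 kip/in; f_ty = M·x/J = 1.032 kip/in.
Resultant f_max = √[f_tx² + (f_v + f_ty)²] = √[1.969² + (0.9667 + 1.032)²] = 2.806 kip/in.
Capacity per unit length: φr_n = 0.75 × 0.6 × 70 × (0.707 × 0.3125) = 6.96 kip/in.
2.806 ≤ 6.96 → adequate.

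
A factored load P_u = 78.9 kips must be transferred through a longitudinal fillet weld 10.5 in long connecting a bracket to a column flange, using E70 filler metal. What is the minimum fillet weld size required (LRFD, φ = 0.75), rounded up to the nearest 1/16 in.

E70XX → F_EXX = 70 ksi.
Total weld length L = 10.5 in.
Required throat t_e = P_u / (φ × 0.6 F_EXX × L) = 78.9 / (0.75 × 0.6 × 70 × 10.5) = 0.2385 in.
Required leg w = t_e / 0.707 = 0.3374 in → use 3/8 in.

w = 3/8 in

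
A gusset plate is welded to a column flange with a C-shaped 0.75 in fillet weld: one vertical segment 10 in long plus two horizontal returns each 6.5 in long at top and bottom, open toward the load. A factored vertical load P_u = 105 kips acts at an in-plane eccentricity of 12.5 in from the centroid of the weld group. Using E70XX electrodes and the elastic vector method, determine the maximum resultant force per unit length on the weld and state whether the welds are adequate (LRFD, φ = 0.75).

f_max ≈ 20.8 kip/in; NOT adequate

E70XX → F_EXX = 70 ksi.
Total weld length L_w = 23 in. Treat welds as unit-width lines.
Centroid: x̄ = 2×6.5×3.25 / 23 = 1.837 in from the vertical weld.
Polar moment about centroid: J = I_x + I_y = [10³/12 + 2×6.5×5²] + [10×1.837² + 2(6.5³/12 + 6.5×1.413²)] = 513.8 in³.
Direct shear f_v = P/L_w = 105 / 23 = 4.565 kip/in (vertical).
Torsion M = P·e = 105 × 12.5 = 1312.5 kip·in.
Critical point at (x, y) = (4.663, 5) from centroid. f_tx = M·y/J = 12.77 kip/in; f_ty = M·x/J = 11.91 kip/in.
Resultant f_max = √[f_tx² + (f_v + f_ty)²] = √[12.77² + (4.565 + 11.91)²] = 20.85 kip/in.
Capacity per unit length: φr_n = 0.75 × 0.6 × 70 × (0.707 × 0.75) = 16.7 kip/in.
20.85 > 16.7 → NOT adequate.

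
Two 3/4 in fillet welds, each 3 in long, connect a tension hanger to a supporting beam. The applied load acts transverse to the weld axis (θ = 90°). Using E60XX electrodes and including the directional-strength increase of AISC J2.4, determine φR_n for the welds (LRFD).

E60XX → F_EXX = 60 ksi.
t_e = 0.707 × 0.75 = 0.5302 in; A_we = 0.5302 × 6 = 3.181 in².
Directional factor: 1.0 + 0.5 sin^1.5(90°) = 1.5.
F_nw = 0.6 × 60 × 1.5 = 54 ksi.
φR_n = 0.75 × 54 × 3.181 = 128.9 kip.

φR_n ≈ 129 kip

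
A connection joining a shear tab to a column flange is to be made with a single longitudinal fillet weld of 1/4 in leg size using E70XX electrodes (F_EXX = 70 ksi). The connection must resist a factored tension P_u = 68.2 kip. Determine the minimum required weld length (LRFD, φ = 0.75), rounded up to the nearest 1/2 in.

Throat t_e = 0.707 × 0.25 = 0.1767 in.
φr_n = 0.75 × 0.6 × 70 × 0.1767 = 5.568 kip/in.
L_req = P_u / φr_n = 68.2 / 5.568 = 12.25 in total.
Round up → use L = 12.5 in.

L = 12.5 in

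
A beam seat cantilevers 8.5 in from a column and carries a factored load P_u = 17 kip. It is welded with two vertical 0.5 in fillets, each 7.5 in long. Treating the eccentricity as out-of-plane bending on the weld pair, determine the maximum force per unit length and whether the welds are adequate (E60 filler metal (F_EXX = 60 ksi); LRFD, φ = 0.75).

f_max ≈ 7.79 kip/in; adequate

L_w = 2 × 7.5 = 15 in; section modulus (unit throat) S = 2 × L²/6 = 18.75 in².
Direct shear f_v = P/L_w = 17/15 = 1.133 kip/in.
Moment M = P × e = 17 × 8.5 = 144.5 kip·in; bending f_b = M/S = 7.707 kip/in.
f_max = √(f_v² + f_b²) = √(1.133² + 7.707²) = 7.79 kip/in.
φr_n = 0.75 × 0.6 × 60 × (0.707 × 0.5) = 9.544 kip/in → adequate.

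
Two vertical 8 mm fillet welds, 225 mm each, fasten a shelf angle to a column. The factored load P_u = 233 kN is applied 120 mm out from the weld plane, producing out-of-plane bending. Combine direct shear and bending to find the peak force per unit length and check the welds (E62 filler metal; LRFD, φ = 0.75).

E62XX → F_EXX = 620 MPa.
L_w = 2 × 225 = 450 mm; section modulus (unit throat) S = 2 × L²/6 = 16880 mm².
Direct shear f_v = P/L_w = 233×10³/450 = 517.8 N/mm.
Moment M = P × e = 233×10³ × 120 = 27960000 N·mm; bending f_b = M/S = 1657 N/mm.
f_max = √(f_v² + f_b²) = √(517.8² + 1657²) = 1736 N/mm.
φr_n = 0.75 × 0.6 × 620 × (0.707 × 8) = 1578 N/mm → NOT adequate.

f_max ≈ 1740 N/mm; NOT adequate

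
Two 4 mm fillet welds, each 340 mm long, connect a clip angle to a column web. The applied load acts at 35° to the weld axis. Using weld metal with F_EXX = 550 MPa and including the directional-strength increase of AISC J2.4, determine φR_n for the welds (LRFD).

φR_n ≈ 579 kN

t_e = 0.707 × 4 = 2.828 mm; A_we = 2.828 × 680 = 1923 mm².
Directional factor: 1.0 + 0.5 sin^1.5(35°) = 1.217.
F_nw = 0.6 × 550 × 1.217 = 401.7 MPa.
φR_n = 0.75 × 401.7 × 1923 × 10⁻³ = 579.3 kN.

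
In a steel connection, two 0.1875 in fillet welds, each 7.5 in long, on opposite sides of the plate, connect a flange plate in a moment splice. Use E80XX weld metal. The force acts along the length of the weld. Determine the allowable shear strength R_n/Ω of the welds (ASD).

E80XX → F_EXX = 80 ksi.
Effective throat t_e = 0.707 × 0.1875 = 0.1326 in.
Total length L = 15 in; A_we = 0.1326 × 15 = 1.988 in².
F_nw = 0.6 F_EXX = 0.6 × 80 = 48 ksi.
R_n = 48 × 1.988 = 95.45 kip; R_n/Ω = 95.45/2.0 = 47.72 kip.

R_n/Ω ≈ 47.7 kip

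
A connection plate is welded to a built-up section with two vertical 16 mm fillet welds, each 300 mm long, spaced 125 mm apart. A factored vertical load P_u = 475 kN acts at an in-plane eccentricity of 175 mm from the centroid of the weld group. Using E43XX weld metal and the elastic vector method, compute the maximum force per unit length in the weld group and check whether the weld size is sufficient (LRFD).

E43XX → F_EXX = 430 MPa.
Total weld length L_w = 600 mm. Treat welds as unit-width lines.
Polar moment about centroid: J = 2[d³/12 + d(b/2)²] = 2[300³/12 + 300×62.5²] = 6844000 mm³.
Direct shear f_v = P/L_w = 475×10³ / 600 = 791.7 N/mm (vertical).
Torsion M = P·e = 475×10³ × 175 = 83125000 N·mm.
Critical point at (x, y) = (62.5, 150) from centroid. f_tx = M·y/J = 1822 N/mm; f_ty = M·x/J = 759.1 N/mm.
Resultant f_max = √[f_tx² + (f_v + f_ty)²] = √[1822² + (791.7 + 759.1)²] = 2393 N/mm.
Capacity per unit length: φr_n = 0.75 × 0.6 × 430 × (0.707 × 16) = 2189 N/mm.
2393 > 2189 → NOT adequate.

f_max ≈ 2390 N/mm; NOT adequate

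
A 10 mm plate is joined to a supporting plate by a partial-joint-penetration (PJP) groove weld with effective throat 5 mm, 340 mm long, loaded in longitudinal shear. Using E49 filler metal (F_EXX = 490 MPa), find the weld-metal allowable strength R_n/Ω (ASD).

R_n/Ω ≈ 250 kN

Effective throat (given) t_e = 5 mm.
A_we = 5 × 340 = 1700 mm².
F_nw = 0.6 F_EXX = 294 MPa.
R_n/Ω = (294 × 1700) / 2.0 × 10⁻³ = 249.9 kN.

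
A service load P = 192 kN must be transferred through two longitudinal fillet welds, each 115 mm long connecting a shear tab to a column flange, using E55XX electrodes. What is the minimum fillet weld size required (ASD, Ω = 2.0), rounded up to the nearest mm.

w = 8 mm

E55XX → F_EXX = 550 MPa.
Total weld length L = 230 mm.
Required throat t_e = P × Ω / (0.6 F_EXX × L) = 192 × 2.0 / (0.6 × 550 × 230 × 10⁻³) = 5.059 mm.
Required leg w = t_e / 0.707 = 7.156 mm → use 8 mm.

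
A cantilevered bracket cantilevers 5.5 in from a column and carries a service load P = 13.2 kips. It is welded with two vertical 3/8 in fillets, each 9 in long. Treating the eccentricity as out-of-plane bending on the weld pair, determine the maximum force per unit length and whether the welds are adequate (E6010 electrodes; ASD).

f_max ≈ 2.79 kip/in; adequate

E60XX → F_EXX = 60 ksi.
L_w = 2 × 9 = 18 in; section modulus (unit throat) S = 2 × L²/6 = 27 in².
Direct shear f_v = P/L_w = 13.2/18 = 0.7333 kip/in.
Moment M = P × e = 13.2 × 5.5 = 72.6 kip·in; bending f_b = M/S = 2.689 kip/in.
f_max = √(f_v² + f_b²) = √(0.7333² + 2.689²) = 2.787 kip/in.
r_n/Ω = (1/2.0) × 0.6 × 60 × (0.707 × 0.375) = 4.772 kip/in → adequate.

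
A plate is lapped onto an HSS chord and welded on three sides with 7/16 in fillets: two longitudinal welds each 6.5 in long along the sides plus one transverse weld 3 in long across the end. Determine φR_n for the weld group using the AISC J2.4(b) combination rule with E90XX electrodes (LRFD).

E90XX → F_EXX = 90 ksi.
t_e = 0.707 × 0.4375 = 0.3093 in.
R_nwl = 0.6 × 90 × 0.3093 × 13 = 217.1 kips (longitudinal, 2 welds).
R_nwt = 0.6 × 90 × 0.3093 × 3 = 50.11 kips (transverse, base value).
(i) R_nwl + R_nwt = 267.2 kips; (ii) 0.85 R_nwl + 1.5 R_nwt = 259.7 kips.
R_n = max = 267.2 kips [governs: (i)]; φR_n = 200.4 kips.

φR_n ≈ 200 kips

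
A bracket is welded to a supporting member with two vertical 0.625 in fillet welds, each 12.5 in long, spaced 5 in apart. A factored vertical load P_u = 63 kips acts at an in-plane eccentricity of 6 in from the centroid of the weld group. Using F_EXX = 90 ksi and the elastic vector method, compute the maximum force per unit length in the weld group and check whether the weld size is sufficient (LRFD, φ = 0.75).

Total weld length L_w = 25 in. Treat welds as unit-width lines.
Polar moment about centroid: J = 2[d³/12 + d(b/2)²] = 2[12.5³/12 + 12.5×2.5²] = 481.8 in³.
Direct shear f_v = P/L_w = 63 / 25 = 2.52 kip/in (vertical).
Torsion M = P·e = 63 × 6 = 378 kip·in.
Critical point at (x, y) = (2.5, 6.25) from centroid. f_tx = M·y/J = 4.904 kip/in; f_ty = M·x/J = 1.962 kip/in.
Resultant f_max = √[f_tx² + (f_v + f_ty)²] = √[4.904² + (2.52 + 1.962)²] = 6.643 kip/in.
Capacity per unit length: φr_n = 0.75 × 0.6 × 90 × (0.707 × 0.625) = 17.9 kip/in.
6.643 ≤ 17.9 → adequate.

f_max ≈ 6.64 kip/in; adequate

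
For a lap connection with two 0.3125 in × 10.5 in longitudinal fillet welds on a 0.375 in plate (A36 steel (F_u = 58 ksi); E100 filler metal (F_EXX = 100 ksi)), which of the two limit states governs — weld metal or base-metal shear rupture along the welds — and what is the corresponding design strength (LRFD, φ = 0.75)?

t_e = 0.707 × 0.3125 = 0.2209 in; L = 21 in.
Weld metal: φR_n = 0.75 × 0.6 × 100 × 0.2209 × 21 = 208.8 kip.
Base metal (shear rupture): φR_n = 0.75 × 0.6 × 58 × 0.375 × 21 = 205.5 kip.
Governing: base-metal shear rupture.

φR_n ≈ 206 kip (base-metal shear rupture governs)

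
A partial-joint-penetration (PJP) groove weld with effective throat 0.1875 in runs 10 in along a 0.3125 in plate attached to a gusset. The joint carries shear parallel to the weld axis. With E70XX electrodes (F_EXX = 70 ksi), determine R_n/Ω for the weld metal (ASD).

R_n/Ω ≈ 39.4 kip

Effective throat (given) t_e = 0.1875 in.
A_we = 0.1875 × 10 = 1.875 in².
F_nw = 0.6 F_EXX = 42 ksi.
R_n/Ω = (42 × 1.875) / 2.0 = 39.38 kip.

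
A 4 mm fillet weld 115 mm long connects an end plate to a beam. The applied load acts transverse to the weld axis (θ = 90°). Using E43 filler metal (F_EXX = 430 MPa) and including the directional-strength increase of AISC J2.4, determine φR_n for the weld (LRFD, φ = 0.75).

φR_n ≈ 94.4 kN

t_e = 0.707 × 4 = 2.828 mm; A_we = 2.828 × 115 = 325.2 mm².
Directional factor: 1.0 + 0.5 sin^1.5(90°) = 1.5.
F_nw = 0.6 × 430 × 1.5 = 387 MPa.
φR_n = 0.75 × 387 × 325.2 × 10⁻³ = 94.4 kN.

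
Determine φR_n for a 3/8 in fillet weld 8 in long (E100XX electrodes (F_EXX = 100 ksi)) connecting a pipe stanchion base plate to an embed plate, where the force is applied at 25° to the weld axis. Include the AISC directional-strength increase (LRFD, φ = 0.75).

t_e = 0.707 × 0.375 = 0.2651 in; A_we = 0.2651 × 8 = 2.121 in².
Directional factor: 1.0 + 0.5 sin^1.5(25°) = 1.137.
F_nw = 0.6 × 100 × 1.137 = 68.24 ksi.
φR_n = 0.75 × 68.24 × 2.121 = 108.6 kip.

φR_n ≈ 109 kip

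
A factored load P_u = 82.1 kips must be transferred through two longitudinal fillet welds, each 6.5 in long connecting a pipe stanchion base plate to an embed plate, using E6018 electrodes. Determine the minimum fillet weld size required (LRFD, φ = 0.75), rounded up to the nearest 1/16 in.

w = 3/8 in

E60XX → F_EXX = 60 ksi.
Total weld length L = 13 in.
Required throat t_e = P_u / (φ × 0.6 F_EXX × L) = 82.1 / (0.75 × 0.6 × 60 × 13) = 0.2339 in.
Required leg w = t_e / 0.707 = 0.3308 in → use 3/8 in.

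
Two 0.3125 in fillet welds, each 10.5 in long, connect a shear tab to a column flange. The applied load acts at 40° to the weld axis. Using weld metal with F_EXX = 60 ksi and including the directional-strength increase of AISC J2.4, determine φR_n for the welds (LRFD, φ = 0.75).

t_e = 0.707 × 0.3125 = 0.2209 in; A_we = 0.2209 × 21 = 4.64 in².
Directional factor: 1.0 + 0.5 sin^1.5(40°) = 1.258.
F_nw = 0.6 × 60 × 1.258 = 45.28 ksi.
φR_n = 0.75 × 45.28 × 4.64 = 157.6 kips.

φR_n ≈ 158 kips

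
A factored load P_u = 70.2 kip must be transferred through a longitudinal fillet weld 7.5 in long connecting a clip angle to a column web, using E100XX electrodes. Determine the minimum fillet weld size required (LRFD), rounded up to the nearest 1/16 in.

w = 5/16 in

E100XX → F_EXX = 100 ksi.
Total weld length L = 7.5 in.
Required throat t_e = P_u / (φ × 0.6 F_EXX × L) = 70.2 / (0.75 × 0.6 × 100 × 7.5) = 0.208 in.
Required leg w = t_e / 0.707 = 0.2942 in → use 5/16 in.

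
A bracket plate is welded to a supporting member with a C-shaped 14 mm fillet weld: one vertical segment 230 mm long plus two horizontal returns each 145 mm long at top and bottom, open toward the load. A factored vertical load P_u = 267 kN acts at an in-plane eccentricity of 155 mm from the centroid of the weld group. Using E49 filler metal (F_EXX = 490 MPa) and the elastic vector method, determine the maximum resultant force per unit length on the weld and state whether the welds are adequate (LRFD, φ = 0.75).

f_max ≈ 1460 N/mm; adequate

Total weld length L_w = 520 mm. Treat welds as unit-width lines.
Centroid: x̄ = 2×145×72.5 / 520 = 40.43 mm from the vertical weld.
Polar moment about centroid: J = I_x + I_y = [230³/12 + 2×145×115²] + [230×40.43² + 2(145³/12 + 145×32.07²)] = 6031000 mm³.
Direct shear f_v = P/L_w = 267×10³ / 520 = 513.5 N/mm (vertical).
Torsion M = P·e = 267×10³ × 155 = 41385000 N·mm.
Critical point at (x, y) = (104.6, 115) from centroid. f_tx = M·y/J = 789.1 N/mm; f_ty = M·x/J = 717.5 N/mm.
Resultant f_max = √[f_tx² + (f_v + f_ty)²] = √[789.1² + (513.5 + 717.5)²] = 1462 N/mm.
Capacity per unit length: φr_n = 0.75 × 0.6 × 490 × (0.707 × 14) = 2183 N/mm.
1462 ≤ 2183 → adequate.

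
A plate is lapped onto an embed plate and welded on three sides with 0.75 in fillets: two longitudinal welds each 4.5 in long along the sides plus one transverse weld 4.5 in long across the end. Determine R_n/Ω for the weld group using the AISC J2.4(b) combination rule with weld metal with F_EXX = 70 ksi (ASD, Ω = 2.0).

R_n/Ω ≈ 160 kip

t_e = 0.707 × 0.75 = 0.5302 in.
R_nwl = 0.6 × 70 × 0.5302 × 9 = 200.4 kip (longitudinal, 2 welds).
R_nwt = 0.6 × 70 × 0.5302 × 4.5 = 100.2 kip (transverse, base value).
(i) R_nwl + R_nwt = 300.7 kip; (ii) 0.85 R_nwl + 1.5 R_nwt = 320.7 kip.
R_n = max = 320.7 kip [governs: (ii)]; R_n/Ω = 160.3 kip.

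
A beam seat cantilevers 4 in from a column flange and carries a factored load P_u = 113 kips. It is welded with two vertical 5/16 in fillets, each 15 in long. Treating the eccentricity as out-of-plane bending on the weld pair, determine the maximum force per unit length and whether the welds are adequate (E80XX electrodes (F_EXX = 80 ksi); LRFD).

L_w = 2 × 15 = 30 in; section modulus (unit throat) S = 2 × L²/6 = 75 in².
Direct shear f_v = P/L_w = 113/30 = 3.767 kip/in.
Moment M = P × e = 113 × 4 = 452 kip·in; bending f_b = M/S = 6.027 kip/in.
f_max = √(f_v² + f_b²) = √(3.767² + 6.027²) = 7.107 kip/in.
φr_n = 0.75 × 0.6 × 80 × (0.707 × 0.3125) = 7.954 kip/in → adequate.

f_max ≈ 7.11 kip/in; adequate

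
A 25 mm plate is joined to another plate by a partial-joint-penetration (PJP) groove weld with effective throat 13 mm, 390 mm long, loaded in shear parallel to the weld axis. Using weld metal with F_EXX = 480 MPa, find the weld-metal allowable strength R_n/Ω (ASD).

R_n/Ω ≈ 730 kN

Effective throat (given) t_e = 13 mm.
A_we = 13 × 390 = 5070 mm².
F_nw = 0.6 F_EXX = 288 MPa.
R_n/Ω = (288 × 5070) / 2.0 × 10⁻³ = 730.1 kN.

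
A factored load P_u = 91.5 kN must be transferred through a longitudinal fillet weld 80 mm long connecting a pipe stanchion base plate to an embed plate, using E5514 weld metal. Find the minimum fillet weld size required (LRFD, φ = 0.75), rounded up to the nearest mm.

E55XX → F_EXX = 550 MPa.
Total weld length L = 80 mm.
Required throat t_e = P_u / (φ × 0.6 F_EXX × L) = 91.5 / (0.75 × 0.6 × 550 × 80 × 10⁻³) = 4.621 mm.
Required leg w = t_e / 0.707 = 6.536 mm → use 7 mm.

w = 7 mm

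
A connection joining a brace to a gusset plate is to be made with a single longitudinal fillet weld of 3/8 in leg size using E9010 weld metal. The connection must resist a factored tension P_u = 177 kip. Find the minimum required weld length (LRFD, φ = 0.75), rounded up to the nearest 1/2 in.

E90XX → F_EXX = 90 ksi.
Throat t_e = 0.707 × 0.375 = 0.2651 in.
φr_n = 0.75 × 0.6 × 90 × 0.2651 = 10.74 kip/in.
L_req = P_u / φr_n = 177 / 10.74 = 16.48 in total.
Round up → use L = 16.5 in.

L = 16.5 in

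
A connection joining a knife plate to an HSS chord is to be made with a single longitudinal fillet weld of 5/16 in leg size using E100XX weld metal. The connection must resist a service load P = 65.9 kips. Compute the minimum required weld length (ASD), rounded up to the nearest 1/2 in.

L = 10 in

E100XX → F_EXX = 100 ksi.
Throat t_e = 0.707 × 0.3125 = 0.2209 in.
r_n/Ω = (0.6 × 100 × 0.2209) / 2.0 = 6.628 kip/in.
L_req = P / (r_n/Ω) = 65.9 / 6.628 = 9.942 in total.
Round up → use L = 10 in.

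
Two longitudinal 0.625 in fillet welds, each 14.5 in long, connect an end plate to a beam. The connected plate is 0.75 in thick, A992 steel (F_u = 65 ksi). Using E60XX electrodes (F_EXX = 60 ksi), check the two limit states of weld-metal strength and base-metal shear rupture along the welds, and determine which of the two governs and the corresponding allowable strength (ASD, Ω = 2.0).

R_n/Ω ≈ 231 kips (weld metal governs)

t_e = 0.707 × 0.625 = 0.4419 in; L = 29 in.
Weld metal: R_n/Ω = (1/2.0) × 0.6 × 60 × 0.4419 × 29 = 230.7 kips.
Base metal (shear rupture): R_n/Ω = (1/2.0) × 0.6 × 65 × 0.75 × 29 = 424.1 kips.
Governing: weld metal.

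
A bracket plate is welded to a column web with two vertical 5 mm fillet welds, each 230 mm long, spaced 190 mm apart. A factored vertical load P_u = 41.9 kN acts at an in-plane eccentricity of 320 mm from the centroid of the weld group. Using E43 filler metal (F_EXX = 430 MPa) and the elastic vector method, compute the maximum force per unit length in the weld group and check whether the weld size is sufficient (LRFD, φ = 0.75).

Total weld length L_w = 460 mm. Treat welds as unit-width lines.
Polar moment about centroid: J = 2[d³/12 + d(b/2)²] = 2[230³/12 + 230×95²] = 6179000 mm³.
Direct shear f_v = P/L_w = 41.9×10³ / 460 = 91.09 N/mm (vertical).
Torsion M = P·e = 41.9×10³ × 320 = 13408000 N·mm.
Critical point at (x, y) = (95, 115) from centroid. f_tx = M·y/J = 249.5 N/mm; f_ty = M·x/J = 206.1 N/mm.
Resultant f_max = √[f_tx² + (f_v + f_ty)²] = √[249.5² + (91.09 + 206.1)²] = 388.1 N/mm.
Capacity per unit length: φr_n = 0.75 × 0.6 × 430 × (0.707 × 5) = 684 N/mm.
388.1 ≤ 684 → adequate.

f_max ≈ 388 N/mm; adequate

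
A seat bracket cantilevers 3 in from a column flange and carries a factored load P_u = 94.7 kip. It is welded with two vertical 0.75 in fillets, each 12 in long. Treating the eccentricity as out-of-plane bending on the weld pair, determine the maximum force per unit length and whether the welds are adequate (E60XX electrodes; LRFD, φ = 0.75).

f_max ≈ 7.11 kip/in; adequate

E60XX → F_EXX = 60 ksi.
L_w = 2 × 12 = 24 in; section modulus (unit throat) S = 2 × L²/6 = 48 in².
Direct shear f_v = P/L_w = 94.7/24 = 3.946 kip/in.
Moment M = P × e = 94.7 × 3 = 284.1 kip·in; bending f_b = M/S = 5.919 kip/in.
f_max = √(f_v² + f_b²) = √(3.946² + 5.919²) = 7.113 kip/in.
φr_n = 0.75 × 0.6 × 60 × (0.707 × 0.75) = 14.32 kip/in → adequate.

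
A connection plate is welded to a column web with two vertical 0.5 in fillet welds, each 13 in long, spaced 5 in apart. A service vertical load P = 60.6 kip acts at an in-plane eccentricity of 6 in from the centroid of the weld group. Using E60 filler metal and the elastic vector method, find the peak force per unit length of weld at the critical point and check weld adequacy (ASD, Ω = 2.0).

f_max ≈ 6.03 kip/in; adequate

E60XX → F_EXX = 60 ksi.
Total weld length L_w = 26 in. Treat welds as unit-width lines.
Polar moment about centroid: J = 2[d³/12 + d(b/2)²] = 2[13³/12 + 13×2.5²] = 528.7 in³.
Direct shear f_v = P/L_w = 60.6 / 26 = 2.331 kip/in (vertical).
Torsion M = P·e = 60.6 × 6 = 363.6 kip·in.
Critical point at (x, y) = (2.5, 6.5) from centroid. f_tx = M·y/J = 4.47 kip/in; f_ty = M·x/J = 1.719 kip/in.
Resultant f_max = √[f_tx² + (f_v + f_ty)²] = √[4.47² + (2.331 + 1.719)²] = 6.032 kip/in.
Capacity per unit length: r_n/Ω = (1/2.0) × 0.6 × 60 × (0.707 × 0.5) = 6.363 kip/in.
6.032 ≤ 6.363 → adequate.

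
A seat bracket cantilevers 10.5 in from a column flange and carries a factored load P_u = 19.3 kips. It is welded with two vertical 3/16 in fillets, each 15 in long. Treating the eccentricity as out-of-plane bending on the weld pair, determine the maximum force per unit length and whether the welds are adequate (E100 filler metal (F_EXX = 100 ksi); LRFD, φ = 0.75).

L_w = 2 × 15 = 30 in; section modulus (unit throat) S = 2 × L²/6 = 75 in².
Direct shear f_v = P/L_w = 19.3/30 = 0.6433 kip/in.
Moment M = P × e = 19.3 × 10.5 = 202.65 kip·in; bending f_b = M/S = 2.702 kip/in.
f_max = √(f_v² + f_b²) = √(0.6433² + 2.702²) = 2.778 kip/in.
φr_n = 0.75 × 0.6 × 100 × (0.707 × 0.1875) = 5.965 kip/in → adequate.

f_max ≈ 2.78 kip/in; adequate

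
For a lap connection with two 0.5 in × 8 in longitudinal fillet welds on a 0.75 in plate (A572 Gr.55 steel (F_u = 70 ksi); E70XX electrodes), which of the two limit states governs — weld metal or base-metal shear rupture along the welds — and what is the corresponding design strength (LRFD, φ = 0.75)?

E70XX → F_EXX = 70 ksi.
t_e = 0.707 × 0.5 = 0.3535 in; L = 16 in.
Weld metal: φR_n = 0.75 × 0.6 × 70 × 0.3535 × 16 = 178.2 kip.
Base metal (shear rupture): φR_n = 0.75 × 0.6 × 70 × 0.75 × 16 = 378 kip.
Governing: weld metal.

φR_n ≈ 178 kip (weld metal governs)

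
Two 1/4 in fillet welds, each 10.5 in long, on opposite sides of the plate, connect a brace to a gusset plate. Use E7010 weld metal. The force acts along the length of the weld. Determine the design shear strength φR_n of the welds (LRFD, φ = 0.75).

φR_n ≈ 117 kips

E70XX → F_EXX = 70 ksi.
Effective throat t_e = 0.707 × 0.25 = 0.1767 in.
Total length L = 21 in; A_we = 0.1767 × 21 = 3.712 in².
F_nw = 0.6 F_EXX = 0.6 × 70 = 42 ksi.
φR_n = 0.75 × 42 × 3.712 = 116.9 kips.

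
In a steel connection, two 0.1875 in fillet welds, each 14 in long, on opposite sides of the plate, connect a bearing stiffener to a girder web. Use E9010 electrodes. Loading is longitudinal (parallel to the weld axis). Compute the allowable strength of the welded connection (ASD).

E90XX → F_EXX = 90 ksi.
Effective throat t_e = 0.707 × 0.1875 = 0.1326 in.
Total length L = 28 in; A_we = 0.1326 × 28 = 3.712 in².
F_nw = 0.6 F_EXX = 0.6 × 90 = 54 ksi.
R_n = 54 × 3.712 = 200.4 kips; R_n/Ω = 200.4/2.0 = 100.2 kips.

R_n/Ω ≈ 100 kips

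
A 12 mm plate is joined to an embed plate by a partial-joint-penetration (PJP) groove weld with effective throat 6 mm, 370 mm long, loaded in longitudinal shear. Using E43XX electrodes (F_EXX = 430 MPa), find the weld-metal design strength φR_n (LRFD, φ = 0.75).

φR_n ≈ 430 kN

Effective throat (given) t_e = 6 mm.
A_we = 6 × 370 = 2220 mm².
F_nw = 0.6 F_EXX = 258 MPa.
φR_n = 0.75 × 258 × 2220 × 10⁻³ = 429.6 kN.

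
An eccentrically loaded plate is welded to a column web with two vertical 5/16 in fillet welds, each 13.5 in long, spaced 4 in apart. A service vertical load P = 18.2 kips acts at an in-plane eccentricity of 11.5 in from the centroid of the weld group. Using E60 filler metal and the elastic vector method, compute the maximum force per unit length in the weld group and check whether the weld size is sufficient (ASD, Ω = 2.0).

f_max ≈ 3.1 kip/in; adequate

E60XX → F_EXX = 60 ksi.
Total weld length L_w = 27 in. Treat welds as unit-width lines.
Polar moment about centroid: J = 2[d³/12 + d(b/2)²] = 2[13.5³/12 + 13.5×2²] = 518.1 in³.
Direct shear f_v = P/L_w = 18.2 / 27 = 0.6741 kip/in (vertical).
Torsion M = P·e = 18.2 × 11.5 = 209.3 kip·in.
Critical point at (x, y) = (2, 6.75) from centroid. f_tx = M·y/J = 2.727 kip/in; f_ty = M·x/J = 0.808 kip/in.
Resultant f_max = √[f_tx² + (f_v + f_ty)²] = √[2.727² + (0.6741 + 0.808)²] = 3.104 kip/in.
Capacity per unit length: r_n/Ω = (1/2.0) × 0.6 × 60 × (0.707 × 0.3125) = 3.977 kip/in.
3.104 ≤ 3.977 → adequate.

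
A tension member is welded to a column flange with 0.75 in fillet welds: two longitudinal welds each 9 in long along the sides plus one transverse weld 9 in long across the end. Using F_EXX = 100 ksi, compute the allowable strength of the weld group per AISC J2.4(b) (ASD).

t_e = 0.707 × 0.75 = 0.5302 in.
R_nwl = 0.6 × 100 × 0.5302 × 18 = 572.7 kip (longitudinal, 2 welds).
R_nwt = 0.6 × 100 × 0.5302 × 9 = 286.3 kip (transverse, base value).
(i) R_nwl + R_nwt = 859 kip; (ii) 0.85 R_nwl + 1.5 R_nwt = 916.3 kip.
R_n = max = 916.3 kip [governs: (ii)]; R_n/Ω = 458.1 kip.

R_n/Ω ≈ 458 kip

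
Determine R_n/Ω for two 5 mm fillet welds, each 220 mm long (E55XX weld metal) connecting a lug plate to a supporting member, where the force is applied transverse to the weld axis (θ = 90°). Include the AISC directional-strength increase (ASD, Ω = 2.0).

E55XX → F_EXX = 550 MPa.
t_e = 0.707 × 5 = 3.535 mm; A_we = 3.535 × 440 = 1555 mm².
Directional factor: 1.0 + 0.5 sin^1.5(90°) = 1.5.
F_nw = 0.6 × 550 × 1.5 = 495 MPa.
R_n/Ω = (495 × 1555) / 2.0 × 10⁻³ = 385 kN.

R_n/Ω ≈ 385 kN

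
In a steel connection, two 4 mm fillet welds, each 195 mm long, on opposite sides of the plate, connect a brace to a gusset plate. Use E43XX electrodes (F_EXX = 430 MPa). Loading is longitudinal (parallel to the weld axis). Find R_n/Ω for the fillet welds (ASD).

Effective throat t_e = 0.707 × 4 = 2.828 mm.
Total length L = 390 mm; A_we = 2.828 × 390 = 1103 mm².
F_nw = 0.6 F_EXX = 0.6 × 430 = 258 MPa.
R_n = 258 × 1103 × 10⁻³ = 284.6 kN; R_n/Ω = 284.6/2.0 = 142.3 kN.

R_n/Ω ≈ 142 kN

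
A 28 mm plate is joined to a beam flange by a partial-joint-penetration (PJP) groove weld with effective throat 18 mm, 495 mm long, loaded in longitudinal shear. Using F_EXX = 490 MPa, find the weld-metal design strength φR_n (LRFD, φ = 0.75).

Effective throat (given) t_e = 18 mm.
A_we = 18 × 495 = 8910 mm².
F_nw = 0.6 F_EXX = 294 MPa.
φR_n = 0.75 × 294 × 8910 × 10⁻³ = 1965 kN.

φR_n ≈ 1960 kN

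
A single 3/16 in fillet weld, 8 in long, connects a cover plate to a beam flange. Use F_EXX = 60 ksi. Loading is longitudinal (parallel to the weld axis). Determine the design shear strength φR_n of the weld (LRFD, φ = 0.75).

φR_n ≈ 28.6 kips

Effective throat t_e = 0.707 × 0.1875 = 0.1326 in.
Total length L = 8 in; A_we = 0.1326 × 8 = 1.06 in².
F_nw = 0.6 F_EXX = 0.6 × 60 = 36 ksi.
φR_n = 0.75 × 36 × 1.06 = 28.63 kips.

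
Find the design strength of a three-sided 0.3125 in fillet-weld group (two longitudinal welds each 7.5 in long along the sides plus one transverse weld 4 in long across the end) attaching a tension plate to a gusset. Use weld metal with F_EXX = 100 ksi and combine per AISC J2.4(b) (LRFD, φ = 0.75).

φR_n ≈ 189 kips

t_e = 0.707 × 0.3125 = 0.2209 in.
R_nwl = 0.6 × 100 × 0.2209 × 15 = 198.8 kips (longitudinal, 2 welds).
R_nwt = 0.6 × 100 × 0.2209 × 4 = 53.02 kips (transverse, base value).
(i) R_nwl + R_nwt = 251.9 kips; (ii) 0.85 R_nwl + 1.5 R_nwt = 248.6 kips.
R_n = max = 251.9 kips [governs: (i)]; φR_n = 188.9 kips.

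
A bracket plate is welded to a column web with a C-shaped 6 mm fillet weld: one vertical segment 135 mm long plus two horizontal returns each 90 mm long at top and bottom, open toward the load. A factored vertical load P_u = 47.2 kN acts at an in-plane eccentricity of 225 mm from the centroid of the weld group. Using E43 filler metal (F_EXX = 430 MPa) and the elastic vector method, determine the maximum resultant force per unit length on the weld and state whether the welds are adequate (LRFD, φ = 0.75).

f_max ≈ 870 N/mm; NOT adequate

Total weld length L_w = 315 mm. Treat welds as unit-width lines.
Centroid: x̄ = 2×90×45 / 315 = 25.71 mm from the vertical weld.
Polar moment about centroid: J = I_x + I_y = [135³/12 + 2×90×67.5²] + [135×25.71² + 2(90³/12 + 90×19.29²)] = 1303000 mm³.
Direct shear f_v = P/L_w = 47.2×10³ / 315 = 149.8 N/mm (vertical).
Torsion M = P·e = 47.2×10³ × 225 = 10620000 N·mm.
Critical point at (x, y) = (64.29, 67.5) from centroid. f_tx = M·y/J = 550.2 N/mm; f_ty = M·x/J = 524 N/mm.
Resultant f_max = √[f_tx² + (f_v + f_ty)²] = √[550.2² + (149.8 + 524)²] = 869.9 N/mm.
Capacity per unit length: φr_n = 0.75 × 0.6 × 430 × (0.707 × 6) = 820.8 N/mm.
869.9 > 820.8 → NOT adequate.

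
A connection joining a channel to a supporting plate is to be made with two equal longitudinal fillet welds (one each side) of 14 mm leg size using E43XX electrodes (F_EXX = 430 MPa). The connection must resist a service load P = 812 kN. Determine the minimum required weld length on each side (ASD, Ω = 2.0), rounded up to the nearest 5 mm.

L = 320 mm on each side

Throat t_e = 0.707 × 14 = 9.898 mm.
r_n/Ω = (0.6 × 430 × 9.898) / 2.0 = 1277 N/mm = 1.277 kN/mm.
L_req = P / (r_n/Ω) = 812 / 1.277 = 635.9 mm total.
Per side: 635.9 / 2 = 318 mm.
Round up → use L = 320 mm on each side.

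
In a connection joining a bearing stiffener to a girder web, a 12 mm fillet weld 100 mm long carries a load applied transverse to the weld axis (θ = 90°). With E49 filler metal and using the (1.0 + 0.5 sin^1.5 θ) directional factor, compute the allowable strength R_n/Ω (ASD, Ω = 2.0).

R_n/Ω ≈ 187 kN

E49XX → F_EXX = 490 MPa.
t_e = 0.707 × 12 = 8.484 mm; A_we = 8.484 × 100 = 848.4 mm².
Directional factor: 1.0 + 0.5 sin^1.5(90°) = 1.5.
F_nw = 0.6 × 490 × 1.5 = 441 MPa.
R_n/Ω = (441 × 848.4) / 2.0 × 10⁻³ = 187.1 kN.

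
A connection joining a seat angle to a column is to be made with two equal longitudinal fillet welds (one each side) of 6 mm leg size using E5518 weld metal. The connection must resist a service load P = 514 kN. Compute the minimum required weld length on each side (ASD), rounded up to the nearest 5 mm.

L = 370 mm on each side

E55XX → F_EXX = 550 MPa.
Throat t_e = 0.707 × 6 = 4.242 mm.
r_n/Ω = (0.6 × 550 × 4.242) / 2.0 = 699.9 N/mm = 0.6999 kN/mm.
L_req = P / (r_n/Ω) = 514 / 0.6999 = 734.4 mm total.
Per side: 734.4 / 2 = 367.2 mm.
Round up → use L = 370 mm on each side.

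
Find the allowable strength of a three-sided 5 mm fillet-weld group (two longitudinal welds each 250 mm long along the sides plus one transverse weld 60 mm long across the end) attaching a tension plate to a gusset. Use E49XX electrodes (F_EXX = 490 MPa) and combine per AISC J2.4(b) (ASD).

t_e = 0.707 × 5 = 3.535 mm.
R_nwl = 0.6 × 490 × 3.535 × 500 × 10⁻³ = 519.6 kN (longitudinal, 2 welds).
R_nwt = 0.6 × 490 × 3.535 × 60 × 10⁻³ = 62.36 kN (transverse, base value).
(i) R_nwl + R_nwt = 582 kN; (ii) 0.85 R_nwl + 1.5 R_nwt = 535.2 kN.
R_n = max = 582 kN [governs: (i)]; R_n/Ω = 291 kN.

R_n/Ω ≈ 291 kN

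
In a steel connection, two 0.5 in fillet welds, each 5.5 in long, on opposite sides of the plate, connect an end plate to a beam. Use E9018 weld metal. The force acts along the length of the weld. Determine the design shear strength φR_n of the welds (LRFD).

E90XX → F_EXX = 90 ksi.
Effective throat t_e = 0.707 × 0.5 = 0.3535 in.
Total length L = 11 in; A_we = 0.3535 × 11 = 3.888 in².
F_nw = 0.6 F_EXX = 0.6 × 90 = 54 ksi.
φR_n = 0.75 × 54 × 3.888 = 157.5 kip.

φR_n ≈ 157 kip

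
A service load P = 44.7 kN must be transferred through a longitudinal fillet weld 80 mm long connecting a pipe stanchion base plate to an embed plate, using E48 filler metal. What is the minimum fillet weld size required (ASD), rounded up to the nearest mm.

w = 6 mm

E48XX → F_EXX = 480 MPa.
Total weld length L = 80 mm.
Required throat t_e = P × Ω / (0.6 F_EXX × L) = 44.7 × 2.0 / (0.6 × 480 × 80 × 10⁻³) = 3.88 mm.
Required leg w = t_e / 0.707 = 5.488 mm → use 6 mm.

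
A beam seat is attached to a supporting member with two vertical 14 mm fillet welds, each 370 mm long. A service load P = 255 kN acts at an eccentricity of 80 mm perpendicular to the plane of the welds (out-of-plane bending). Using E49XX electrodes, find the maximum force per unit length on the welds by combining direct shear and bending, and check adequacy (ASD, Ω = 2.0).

E49XX → F_EXX = 490 MPa.
L_w = 2 × 370 = 740 mm; section modulus (unit throat) S = 2 × L²/6 = 45630 mm².
Direct shear f_v = P/L_w = 255×10³/740 = 344.6 N/mm.
Moment M = P × e = 255×10³ × 80 = 20400000 N·mm; bending f_b = M/S = 447 N/mm.
f_max = √(f_v² + f_b²) = √(344.6² + 447²) = 564.4 N/mm.
r_n/Ω = (1/2.0) × 0.6 × 490 × (0.707 × 14) = 1455 N/mm → adequate.

f_max ≈ 564 N/mm; adequate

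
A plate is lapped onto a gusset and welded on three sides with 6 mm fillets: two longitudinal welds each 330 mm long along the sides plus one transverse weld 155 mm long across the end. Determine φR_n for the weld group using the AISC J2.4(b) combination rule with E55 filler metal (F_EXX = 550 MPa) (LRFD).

t_e = 0.707 × 6 = 4.242 mm.
R_nwl = 0.6 × 550 × 4.242 × 660 × 10⁻³ = 923.9 kN (longitudinal, 2 welds).
R_nwt = 0.6 × 550 × 4.242 × 155 × 10⁻³ = 217 kN (transverse, base value).
(i) R_nwl + R_nwt = 1141 kN; (ii) 0.85 R_nwl + 1.5 R_nwt = 1111 kN.
R_n = max = 1141 kN [governs: (i)]; φR_n = 855.7 kN.

φR_n ≈ 856 kN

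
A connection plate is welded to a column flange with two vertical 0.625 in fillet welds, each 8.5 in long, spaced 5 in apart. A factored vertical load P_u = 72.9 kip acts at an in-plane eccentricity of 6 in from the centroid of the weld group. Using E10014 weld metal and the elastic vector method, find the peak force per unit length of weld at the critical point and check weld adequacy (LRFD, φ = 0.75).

E100XX → F_EXX = 100 ksi.
Total weld length L_w = 17 in. Treat welds as unit-width lines.
Polar moment about centroid: J = 2[d³/12 + d(b/2)²] = 2[8.5³/12 + 8.5×2.5²] = 208.6 in³.
Direct shear f_v = P/L_w = 72.9 / 17 = 4.288 kip/in (vertical).
Torsion M = P·e = 72.9 × 6 = 437.4 kip·in.
Critical point at (x, y) = (2.5, 4.25) from centroid. f_tx = M·y/J = 8.911 kip/in; f_ty = M·x/J = 5.242 kip/in.
Resultant f_max = √[f_tx² + (f_v + f_ty)²] = √[8.911² + (4.288 + 5.242)²] = 13.05 kip/in.
Capacity per unit length: φr_n = 0.75 × 0.6 × 100 × (0.707 × 0.625) = 19.88 kip/in.
13.05 ≤ 19.88 → adequate.

f_max ≈ 13 kip/in; adequate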